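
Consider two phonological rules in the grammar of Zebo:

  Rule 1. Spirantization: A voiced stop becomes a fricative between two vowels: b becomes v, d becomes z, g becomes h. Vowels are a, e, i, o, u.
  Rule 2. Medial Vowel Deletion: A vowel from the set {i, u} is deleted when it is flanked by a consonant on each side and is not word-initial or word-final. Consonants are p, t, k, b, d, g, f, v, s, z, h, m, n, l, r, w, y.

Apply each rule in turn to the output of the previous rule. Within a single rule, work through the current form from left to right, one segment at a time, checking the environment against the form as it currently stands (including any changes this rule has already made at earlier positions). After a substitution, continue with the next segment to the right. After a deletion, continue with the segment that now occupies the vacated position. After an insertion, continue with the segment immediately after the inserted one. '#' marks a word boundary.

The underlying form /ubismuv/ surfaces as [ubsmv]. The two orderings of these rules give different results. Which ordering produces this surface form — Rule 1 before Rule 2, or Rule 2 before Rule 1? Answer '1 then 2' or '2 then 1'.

Order 1 then 2:
  1 Spirantization: [ubismuv] → [uvismuv]
  2 Medial Vowel Deletion: [uvismuv] → [uvsmv]
  result: [uvsmv]
Order 2 then 1:
  2 Medial Vowel Deletion: [ubismuv] → [ubsmv]
  1 Spirantization: no change — [ubsmv]
  result: [ubsmv]

2 then 1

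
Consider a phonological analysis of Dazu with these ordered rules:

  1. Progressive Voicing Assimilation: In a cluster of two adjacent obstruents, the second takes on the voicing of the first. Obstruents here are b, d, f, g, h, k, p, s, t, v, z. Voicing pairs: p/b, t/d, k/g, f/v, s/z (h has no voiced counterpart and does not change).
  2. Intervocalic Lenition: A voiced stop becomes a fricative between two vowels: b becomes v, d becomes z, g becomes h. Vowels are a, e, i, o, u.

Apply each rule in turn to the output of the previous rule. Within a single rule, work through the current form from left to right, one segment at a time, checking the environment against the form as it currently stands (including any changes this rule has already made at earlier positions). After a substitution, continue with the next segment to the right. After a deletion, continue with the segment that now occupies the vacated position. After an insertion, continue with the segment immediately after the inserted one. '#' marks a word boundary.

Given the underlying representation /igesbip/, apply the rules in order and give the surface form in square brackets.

1 Progressive Voicing Assimilation: [igesbip] → [igespip]
2 Intervocalic Lenition: [igespip] → [ihespip]

[ihespip]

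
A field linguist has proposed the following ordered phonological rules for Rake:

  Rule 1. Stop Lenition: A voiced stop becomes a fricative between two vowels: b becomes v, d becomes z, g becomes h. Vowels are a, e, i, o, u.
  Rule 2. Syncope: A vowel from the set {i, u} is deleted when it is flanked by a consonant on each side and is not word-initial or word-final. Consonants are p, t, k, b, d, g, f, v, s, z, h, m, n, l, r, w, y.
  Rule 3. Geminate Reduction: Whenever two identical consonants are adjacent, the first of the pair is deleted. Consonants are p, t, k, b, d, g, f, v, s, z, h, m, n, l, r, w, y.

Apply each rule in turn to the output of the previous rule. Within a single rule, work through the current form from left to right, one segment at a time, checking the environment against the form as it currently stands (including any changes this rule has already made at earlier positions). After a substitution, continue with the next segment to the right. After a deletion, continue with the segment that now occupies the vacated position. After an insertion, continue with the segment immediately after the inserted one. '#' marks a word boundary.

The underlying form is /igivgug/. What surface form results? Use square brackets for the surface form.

Rule 1 Stop Lenition: [igivgug] → [ihivgug]
Rule 2 Syncope: [ihivgug] → [ihvgg]
Rule 3 Geminate Reduction: [ihvgg] → [ihvg]

[ihvg]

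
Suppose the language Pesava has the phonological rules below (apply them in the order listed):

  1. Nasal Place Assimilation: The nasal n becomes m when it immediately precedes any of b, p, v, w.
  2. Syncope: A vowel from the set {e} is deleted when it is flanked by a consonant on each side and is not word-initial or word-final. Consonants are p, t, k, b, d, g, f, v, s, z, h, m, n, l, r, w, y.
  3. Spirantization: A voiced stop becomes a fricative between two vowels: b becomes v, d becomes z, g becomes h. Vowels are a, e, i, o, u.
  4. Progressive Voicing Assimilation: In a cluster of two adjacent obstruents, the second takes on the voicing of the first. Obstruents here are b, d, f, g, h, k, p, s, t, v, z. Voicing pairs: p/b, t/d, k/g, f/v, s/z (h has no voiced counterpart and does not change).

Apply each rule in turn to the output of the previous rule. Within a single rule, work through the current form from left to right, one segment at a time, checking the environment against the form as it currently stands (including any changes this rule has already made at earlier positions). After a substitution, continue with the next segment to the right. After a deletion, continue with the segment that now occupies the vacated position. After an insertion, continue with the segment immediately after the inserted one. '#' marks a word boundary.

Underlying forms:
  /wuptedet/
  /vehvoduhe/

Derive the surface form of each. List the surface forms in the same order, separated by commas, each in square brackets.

/wuptedet/:
  1 Nasal Place Assimilation: no change — [wuptedet]
  2 Syncope: [wuptedet] → [wuptdt]
  3 Spirantization: no change — [wuptdt]
  4 Progressive Voicing Assimilation: [wuptdt] → [wupttt]
/vehvoduhe/:
  1 Nasal Place Assimilation: no change — [vehvoduhe]
  2 Syncope: [vehvoduhe] → [vhvoduhe]
  3 Spirantization: [vhvoduhe] → [vhvozuhe]
  4 Progressive Voicing Assimilation: [vhvozuhe] → [vhfozuhe]

[wupttt], [vhfozuhe]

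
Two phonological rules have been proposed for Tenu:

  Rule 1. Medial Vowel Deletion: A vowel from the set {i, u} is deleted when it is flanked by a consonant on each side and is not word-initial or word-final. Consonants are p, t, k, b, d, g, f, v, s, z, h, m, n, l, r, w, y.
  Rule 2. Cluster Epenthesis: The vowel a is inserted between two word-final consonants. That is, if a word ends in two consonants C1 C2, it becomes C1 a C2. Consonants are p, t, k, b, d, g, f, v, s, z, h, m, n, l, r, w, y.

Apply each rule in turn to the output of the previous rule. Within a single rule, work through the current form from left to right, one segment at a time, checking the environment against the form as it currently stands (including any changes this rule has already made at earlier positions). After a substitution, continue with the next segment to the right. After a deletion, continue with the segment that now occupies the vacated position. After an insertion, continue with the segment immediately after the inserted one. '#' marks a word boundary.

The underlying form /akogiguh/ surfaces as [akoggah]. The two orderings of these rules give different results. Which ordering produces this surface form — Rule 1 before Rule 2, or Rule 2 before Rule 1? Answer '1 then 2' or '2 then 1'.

1 then 2

Order 1 then 2:
  1 Medial Vowel Deletion: [akogiguh] → [akoggh]
  2 Cluster Epenthesis: [akoggh] → [akoggah]
  result: [akoggah]
Order 2 then 1:
  2 Cluster Epenthesis: no change — [akogiguh]
  1 Medial Vowel Deletion: [akogiguh] → [akoggh]
  result: [akoggh]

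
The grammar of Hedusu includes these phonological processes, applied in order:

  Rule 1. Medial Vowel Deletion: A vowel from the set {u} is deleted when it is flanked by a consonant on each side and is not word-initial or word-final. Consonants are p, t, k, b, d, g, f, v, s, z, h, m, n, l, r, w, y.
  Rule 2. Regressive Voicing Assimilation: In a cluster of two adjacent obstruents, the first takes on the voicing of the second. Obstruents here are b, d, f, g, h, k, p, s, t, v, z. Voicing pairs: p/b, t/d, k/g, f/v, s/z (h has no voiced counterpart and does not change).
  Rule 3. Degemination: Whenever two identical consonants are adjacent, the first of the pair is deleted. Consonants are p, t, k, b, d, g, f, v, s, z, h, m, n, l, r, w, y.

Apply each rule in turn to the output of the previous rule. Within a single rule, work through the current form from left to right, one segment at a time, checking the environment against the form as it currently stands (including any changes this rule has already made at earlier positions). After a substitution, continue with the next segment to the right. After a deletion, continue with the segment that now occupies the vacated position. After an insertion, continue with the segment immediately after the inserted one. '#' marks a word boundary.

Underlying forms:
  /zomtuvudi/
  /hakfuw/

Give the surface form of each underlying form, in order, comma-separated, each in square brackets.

/zomtuvudi/:
  Rule 1 Medial Vowel Deletion: [zomtuvudi] → [zomtvdi]
  Rule 2 Regressive Voicing Assimilation: [zomtvdi] → [zomdvdi]
  Rule 3 Degemination: no change — [zomdvdi]
/hakfuw/:
  Rule 1 Medial Vowel Deletion: [hakfuw] → [hakfw]
  Rule 2 Regressive Voicing Assimilation: no change — [hakfw]
  Rule 3 Degemination: no change — [hakfw]

[zomdvdi], [hakfw]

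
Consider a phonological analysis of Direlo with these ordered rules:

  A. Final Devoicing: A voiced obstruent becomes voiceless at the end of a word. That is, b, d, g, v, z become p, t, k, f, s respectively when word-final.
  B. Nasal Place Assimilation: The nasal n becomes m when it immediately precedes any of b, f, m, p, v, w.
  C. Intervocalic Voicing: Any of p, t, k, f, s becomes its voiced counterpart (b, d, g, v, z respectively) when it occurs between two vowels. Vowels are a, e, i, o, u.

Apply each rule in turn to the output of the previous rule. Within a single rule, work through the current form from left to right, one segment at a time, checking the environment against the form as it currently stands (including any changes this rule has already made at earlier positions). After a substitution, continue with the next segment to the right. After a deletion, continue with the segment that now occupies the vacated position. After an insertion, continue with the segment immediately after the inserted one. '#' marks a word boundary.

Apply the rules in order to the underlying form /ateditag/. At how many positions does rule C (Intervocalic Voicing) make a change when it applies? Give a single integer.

A Final Devoicing: [ateditag] → [ateditak]
B Nasal Place Assimilation: no change — [ateditak]
C Intervocalic Voicing: [ateditak] → [adedidak]
Rule C changed 2 position(s).

2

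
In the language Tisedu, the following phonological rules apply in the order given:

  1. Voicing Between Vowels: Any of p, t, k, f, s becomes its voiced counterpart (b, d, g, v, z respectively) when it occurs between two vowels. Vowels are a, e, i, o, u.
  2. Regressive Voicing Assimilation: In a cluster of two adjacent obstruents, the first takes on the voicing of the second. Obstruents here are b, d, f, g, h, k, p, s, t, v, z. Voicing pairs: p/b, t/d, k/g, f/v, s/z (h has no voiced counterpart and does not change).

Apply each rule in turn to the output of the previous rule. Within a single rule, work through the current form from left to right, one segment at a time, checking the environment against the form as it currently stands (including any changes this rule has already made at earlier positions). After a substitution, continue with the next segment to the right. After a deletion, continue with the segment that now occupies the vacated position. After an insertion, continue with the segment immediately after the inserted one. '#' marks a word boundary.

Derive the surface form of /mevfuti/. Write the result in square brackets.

[meffudi]

1 Voicing Between Vowels: [mevfuti] → [mevfudi]
2 Regressive Voicing Assimilation: [mevfudi] → [meffudi]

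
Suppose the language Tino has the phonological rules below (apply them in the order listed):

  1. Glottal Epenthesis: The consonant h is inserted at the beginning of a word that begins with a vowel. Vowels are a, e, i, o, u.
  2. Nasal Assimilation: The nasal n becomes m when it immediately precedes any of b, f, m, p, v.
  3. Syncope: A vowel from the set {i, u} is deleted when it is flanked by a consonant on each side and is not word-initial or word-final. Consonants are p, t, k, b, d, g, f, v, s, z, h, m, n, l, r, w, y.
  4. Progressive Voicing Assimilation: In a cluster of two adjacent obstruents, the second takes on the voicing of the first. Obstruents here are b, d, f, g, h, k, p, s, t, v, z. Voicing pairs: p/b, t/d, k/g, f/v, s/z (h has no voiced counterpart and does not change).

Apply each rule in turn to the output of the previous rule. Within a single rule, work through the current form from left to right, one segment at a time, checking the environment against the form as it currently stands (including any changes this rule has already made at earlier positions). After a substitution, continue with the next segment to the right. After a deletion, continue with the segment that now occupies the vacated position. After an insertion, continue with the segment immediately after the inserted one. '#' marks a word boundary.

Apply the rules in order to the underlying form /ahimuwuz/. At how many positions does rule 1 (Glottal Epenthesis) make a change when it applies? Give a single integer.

1 Glottal Epenthesis: [ahimuwuz] → [hahimuwuz]
2 Nasal Assimilation: no change — [hahimuwuz]
3 Syncope: [hahimuwuz] → [hahmwz]
4 Progressive Voicing Assimilation: no change — [hahmwz]
Rule 1 changed 1 position(s).

1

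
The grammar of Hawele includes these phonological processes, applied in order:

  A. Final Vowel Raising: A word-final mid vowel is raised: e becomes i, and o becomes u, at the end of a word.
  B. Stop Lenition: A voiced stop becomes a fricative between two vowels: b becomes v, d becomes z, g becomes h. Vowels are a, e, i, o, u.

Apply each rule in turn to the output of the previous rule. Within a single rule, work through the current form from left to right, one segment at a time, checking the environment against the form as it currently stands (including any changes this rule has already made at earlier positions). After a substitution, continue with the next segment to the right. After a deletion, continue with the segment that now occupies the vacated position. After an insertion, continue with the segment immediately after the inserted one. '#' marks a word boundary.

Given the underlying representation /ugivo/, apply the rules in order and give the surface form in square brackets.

A Final Vowel Raising: [ugivo] → [ugivu]
B Stop Lenition: [ugivu] → [uhivu]

[uhivu]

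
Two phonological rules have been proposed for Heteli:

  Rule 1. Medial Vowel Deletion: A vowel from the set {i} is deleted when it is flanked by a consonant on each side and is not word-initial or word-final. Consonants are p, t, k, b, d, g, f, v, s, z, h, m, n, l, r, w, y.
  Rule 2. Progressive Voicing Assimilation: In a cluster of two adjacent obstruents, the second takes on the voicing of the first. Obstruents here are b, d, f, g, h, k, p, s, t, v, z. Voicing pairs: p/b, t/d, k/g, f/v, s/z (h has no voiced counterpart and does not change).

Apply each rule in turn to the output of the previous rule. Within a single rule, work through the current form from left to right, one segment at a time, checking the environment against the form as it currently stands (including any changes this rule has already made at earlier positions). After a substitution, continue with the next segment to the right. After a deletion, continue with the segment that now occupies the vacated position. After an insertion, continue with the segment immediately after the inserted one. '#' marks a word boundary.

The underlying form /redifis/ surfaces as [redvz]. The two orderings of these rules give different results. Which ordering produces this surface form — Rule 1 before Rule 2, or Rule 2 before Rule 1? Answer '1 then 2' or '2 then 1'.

Order 1 then 2:
  1 Medial Vowel Deletion: [redifis] → [redfs]
  2 Progressive Voicing Assimilation: [redfs] → [redvz]
  result: [redvz]
Order 2 then 1:
  2 Progressive Voicing Assimilation: no change — [redifis]
  1 Medial Vowel Deletion: [redifis] → [redfs]
  result: [redfs]

1 then 2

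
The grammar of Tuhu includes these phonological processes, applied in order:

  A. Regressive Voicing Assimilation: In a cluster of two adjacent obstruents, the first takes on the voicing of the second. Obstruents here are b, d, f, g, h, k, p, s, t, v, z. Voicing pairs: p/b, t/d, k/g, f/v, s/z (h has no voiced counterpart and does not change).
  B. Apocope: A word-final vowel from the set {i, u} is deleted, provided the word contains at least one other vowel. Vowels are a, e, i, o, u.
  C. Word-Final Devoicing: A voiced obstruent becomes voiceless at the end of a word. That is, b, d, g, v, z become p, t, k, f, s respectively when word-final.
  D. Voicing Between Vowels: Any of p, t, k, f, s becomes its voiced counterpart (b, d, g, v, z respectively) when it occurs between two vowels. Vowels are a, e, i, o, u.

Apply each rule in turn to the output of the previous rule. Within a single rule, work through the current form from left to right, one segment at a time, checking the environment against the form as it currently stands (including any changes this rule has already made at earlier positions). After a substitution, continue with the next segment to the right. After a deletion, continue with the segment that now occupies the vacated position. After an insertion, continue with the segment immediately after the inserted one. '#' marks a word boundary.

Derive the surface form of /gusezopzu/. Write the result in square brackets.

[guzezobs]

A Regressive Voicing Assimilation: [gusezopzu] → [gusezobzu]
B Apocope: [gusezobzu] → [gusezobz]
C Word-Final Devoicing: [gusezobz] → [gusezobs]
D Voicing Between Vowels: [gusezobs] → [guzezobs]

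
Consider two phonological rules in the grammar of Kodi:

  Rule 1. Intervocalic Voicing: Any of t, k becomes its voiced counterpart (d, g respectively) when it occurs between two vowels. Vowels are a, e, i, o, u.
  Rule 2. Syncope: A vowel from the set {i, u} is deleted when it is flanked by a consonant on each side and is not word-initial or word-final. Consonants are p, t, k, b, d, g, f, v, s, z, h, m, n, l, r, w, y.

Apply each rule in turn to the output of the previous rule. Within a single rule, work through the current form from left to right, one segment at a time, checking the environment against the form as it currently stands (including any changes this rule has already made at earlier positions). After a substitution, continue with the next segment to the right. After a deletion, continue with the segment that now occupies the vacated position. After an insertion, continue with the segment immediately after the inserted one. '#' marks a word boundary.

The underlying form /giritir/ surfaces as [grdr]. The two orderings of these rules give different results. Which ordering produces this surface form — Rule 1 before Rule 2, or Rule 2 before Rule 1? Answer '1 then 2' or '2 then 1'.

1 then 2

Order 1 then 2:
  1 Intervocalic Voicing: [giritir] → [giridir]
  2 Syncope: [giridir] → [grdr]
  result: [grdr]
Order 2 then 1:
  2 Syncope: [giritir] → [grtr]
  1 Intervocalic Voicing: no change — [grtr]
  result: [grtr]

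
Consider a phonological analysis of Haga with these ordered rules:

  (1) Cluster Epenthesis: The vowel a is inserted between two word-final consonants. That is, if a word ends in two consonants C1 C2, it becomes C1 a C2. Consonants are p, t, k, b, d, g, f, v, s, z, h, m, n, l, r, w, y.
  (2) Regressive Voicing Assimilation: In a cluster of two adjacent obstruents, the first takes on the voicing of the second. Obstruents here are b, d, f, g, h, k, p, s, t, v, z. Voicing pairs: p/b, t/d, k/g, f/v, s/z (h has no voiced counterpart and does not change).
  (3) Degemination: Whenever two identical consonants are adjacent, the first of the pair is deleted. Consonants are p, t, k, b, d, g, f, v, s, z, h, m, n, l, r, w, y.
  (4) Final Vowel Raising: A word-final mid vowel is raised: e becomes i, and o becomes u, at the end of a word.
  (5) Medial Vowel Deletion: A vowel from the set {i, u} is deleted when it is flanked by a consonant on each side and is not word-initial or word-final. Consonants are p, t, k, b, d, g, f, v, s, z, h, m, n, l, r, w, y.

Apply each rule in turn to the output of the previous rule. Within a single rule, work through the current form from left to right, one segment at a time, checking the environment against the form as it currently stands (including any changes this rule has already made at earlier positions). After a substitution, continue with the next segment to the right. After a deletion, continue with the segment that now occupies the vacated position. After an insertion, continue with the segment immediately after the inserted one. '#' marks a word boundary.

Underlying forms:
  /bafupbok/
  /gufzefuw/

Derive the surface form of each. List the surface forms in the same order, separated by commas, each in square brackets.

[bafbok], [gvzefw]

/bafupbok/:
  (1) Cluster Epenthesis: no change — [bafupbok]
  (2) Regressive Voicing Assimilation: [bafupbok] → [bafubbok]
  (3) Degemination: [bafubbok] → [bafubok]
  (4) Final Vowel Raising: no change — [bafubok]
  (5) Medial Vowel Deletion: [bafubok] → [bafbok]
/gufzefuw/:
  (1) Cluster Epenthesis: no change — [gufzefuw]
  (2) Regressive Voicing Assimilation: [gufzefuw] → [guvzefuw]
  (3) Degemination: no change — [guvzefuw]
  (4) Final Vowel Raising: no change — [guvzefuw]
  (5) Medial Vowel Deletion: [guvzefuw] → [gvzefw]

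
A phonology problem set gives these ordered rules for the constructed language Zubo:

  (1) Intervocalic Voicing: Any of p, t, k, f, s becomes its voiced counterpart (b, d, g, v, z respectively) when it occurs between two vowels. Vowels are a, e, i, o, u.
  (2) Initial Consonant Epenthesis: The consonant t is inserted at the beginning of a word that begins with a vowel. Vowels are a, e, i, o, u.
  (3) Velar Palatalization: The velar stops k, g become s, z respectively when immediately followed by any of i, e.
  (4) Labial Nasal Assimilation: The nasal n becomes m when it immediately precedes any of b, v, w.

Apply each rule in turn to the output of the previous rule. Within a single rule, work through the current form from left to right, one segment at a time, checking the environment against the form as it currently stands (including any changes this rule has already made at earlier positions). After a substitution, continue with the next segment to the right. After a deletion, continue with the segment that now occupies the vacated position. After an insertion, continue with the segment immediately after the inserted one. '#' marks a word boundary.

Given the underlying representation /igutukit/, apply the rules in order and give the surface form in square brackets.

[tiguduzit]

(1) Intervocalic Voicing: [igutukit] → [igudugit]
(2) Initial Consonant Epenthesis: [igudugit] → [tigudugit]
(3) Velar Palatalization: [tigudugit] → [tiguduzit]
(4) Labial Nasal Assimilation: no change — [tiguduzit]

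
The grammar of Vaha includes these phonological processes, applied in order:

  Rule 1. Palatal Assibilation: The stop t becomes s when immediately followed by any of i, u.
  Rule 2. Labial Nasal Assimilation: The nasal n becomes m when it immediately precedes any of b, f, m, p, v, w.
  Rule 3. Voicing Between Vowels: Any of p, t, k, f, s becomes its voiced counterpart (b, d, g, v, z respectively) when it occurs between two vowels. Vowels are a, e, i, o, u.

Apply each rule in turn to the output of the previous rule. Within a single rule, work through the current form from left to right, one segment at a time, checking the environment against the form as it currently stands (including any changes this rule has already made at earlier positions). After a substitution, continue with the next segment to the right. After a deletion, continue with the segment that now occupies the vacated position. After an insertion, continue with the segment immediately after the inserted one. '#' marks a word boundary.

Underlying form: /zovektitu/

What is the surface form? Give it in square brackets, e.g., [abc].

Rule 1 Palatal Assibilation: [zovektitu] → [zoveksisu]
Rule 2 Labial Nasal Assimilation: no change — [zoveksisu]
Rule 3 Voicing Between Vowels: [zoveksisu] → [zoveksizu]

[zoveksizu]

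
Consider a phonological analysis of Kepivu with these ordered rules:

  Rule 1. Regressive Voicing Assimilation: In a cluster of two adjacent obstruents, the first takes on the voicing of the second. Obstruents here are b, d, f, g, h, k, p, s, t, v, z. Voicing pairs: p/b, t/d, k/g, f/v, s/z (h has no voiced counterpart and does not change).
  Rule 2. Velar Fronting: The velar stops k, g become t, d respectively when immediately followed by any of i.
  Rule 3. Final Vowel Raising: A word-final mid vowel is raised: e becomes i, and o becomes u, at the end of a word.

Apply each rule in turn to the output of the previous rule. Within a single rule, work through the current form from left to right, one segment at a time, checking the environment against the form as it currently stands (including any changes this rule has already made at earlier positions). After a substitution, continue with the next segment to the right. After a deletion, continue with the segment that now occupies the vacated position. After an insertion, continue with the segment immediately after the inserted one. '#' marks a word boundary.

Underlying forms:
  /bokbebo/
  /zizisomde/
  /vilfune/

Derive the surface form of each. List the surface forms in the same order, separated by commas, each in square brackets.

/bokbebo/:
  Rule 1 Regressive Voicing Assimilation: [bokbebo] → [bogbebo]
  Rule 2 Velar Fronting: no change — [bogbebo]
  Rule 3 Final Vowel Raising: [bogbebo] → [bogbebu]
/zizisomde/:
  Rule 1 Regressive Voicing Assimilation: no change — [zizisomde]
  Rule 2 Velar Fronting: no change — [zizisomde]
  Rule 3 Final Vowel Raising: [zizisomde] → [zizisomdi]
/vilfune/:
  Rule 1 Regressive Voicing Assimilation: no change — [vilfune]
  Rule 2 Velar Fronting: no change — [vilfune]
  Rule 3 Final Vowel Raising: [vilfune] → [vilfuni]

[bogbebu], [zizisomdi], [vilfuni]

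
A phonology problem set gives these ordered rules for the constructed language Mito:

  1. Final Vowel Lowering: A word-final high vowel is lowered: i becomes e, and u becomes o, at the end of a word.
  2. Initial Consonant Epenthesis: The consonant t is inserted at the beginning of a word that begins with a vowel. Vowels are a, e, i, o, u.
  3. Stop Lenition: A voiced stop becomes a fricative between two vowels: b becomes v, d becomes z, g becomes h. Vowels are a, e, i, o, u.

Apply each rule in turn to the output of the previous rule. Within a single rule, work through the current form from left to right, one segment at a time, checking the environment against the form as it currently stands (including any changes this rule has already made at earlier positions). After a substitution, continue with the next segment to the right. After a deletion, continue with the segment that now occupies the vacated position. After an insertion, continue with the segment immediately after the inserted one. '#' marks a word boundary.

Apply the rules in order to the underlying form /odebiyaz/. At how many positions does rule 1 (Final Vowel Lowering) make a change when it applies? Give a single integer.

1 Final Vowel Lowering: no change — [odebiyaz]
2 Initial Consonant Epenthesis: [odebiyaz] → [todebiyaz]
3 Stop Lenition: [todebiyaz] → [tozeviyaz]
Rule 1 changed 0 position(s).

0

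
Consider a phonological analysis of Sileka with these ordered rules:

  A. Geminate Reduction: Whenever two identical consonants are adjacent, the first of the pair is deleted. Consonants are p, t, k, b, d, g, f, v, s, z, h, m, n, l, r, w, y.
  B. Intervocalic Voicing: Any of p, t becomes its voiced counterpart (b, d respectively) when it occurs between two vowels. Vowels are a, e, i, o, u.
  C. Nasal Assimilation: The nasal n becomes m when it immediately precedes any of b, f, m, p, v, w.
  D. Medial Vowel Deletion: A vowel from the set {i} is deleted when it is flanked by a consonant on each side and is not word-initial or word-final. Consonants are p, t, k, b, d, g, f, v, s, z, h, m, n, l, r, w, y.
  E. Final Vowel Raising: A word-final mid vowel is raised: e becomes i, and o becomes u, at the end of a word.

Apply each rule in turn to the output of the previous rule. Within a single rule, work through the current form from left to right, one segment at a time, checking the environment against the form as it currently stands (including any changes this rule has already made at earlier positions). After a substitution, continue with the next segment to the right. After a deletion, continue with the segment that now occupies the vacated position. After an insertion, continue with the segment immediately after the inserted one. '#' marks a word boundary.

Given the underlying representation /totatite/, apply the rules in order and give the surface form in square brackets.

A Geminate Reduction: no change — [totatite]
B Intervocalic Voicing: [totatite] → [todadide]
C Nasal Assimilation: no change — [todadide]
D Medial Vowel Deletion: [todadide] → [todadde]
E Final Vowel Raising: [todadde] → [todaddi]

[todaddi]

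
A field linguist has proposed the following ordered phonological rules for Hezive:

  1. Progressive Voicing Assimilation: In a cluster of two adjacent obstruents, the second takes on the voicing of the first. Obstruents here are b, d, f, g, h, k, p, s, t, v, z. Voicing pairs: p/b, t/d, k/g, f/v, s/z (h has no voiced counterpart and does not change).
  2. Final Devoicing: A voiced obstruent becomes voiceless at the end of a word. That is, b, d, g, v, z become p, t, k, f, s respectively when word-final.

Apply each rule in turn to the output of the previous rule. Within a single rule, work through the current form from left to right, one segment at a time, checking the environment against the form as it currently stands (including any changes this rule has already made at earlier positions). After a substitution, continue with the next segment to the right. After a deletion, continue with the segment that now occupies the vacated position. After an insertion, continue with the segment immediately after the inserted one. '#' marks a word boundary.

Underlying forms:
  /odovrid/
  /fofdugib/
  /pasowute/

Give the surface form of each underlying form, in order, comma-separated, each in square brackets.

[odovrit], [foftugip], [pasowute]

/odovrid/:
  1 Progressive Voicing Assimilation: no change — [odovrid]
  2 Final Devoicing: [odovrid] → [odovrit]
/fofdugib/:
  1 Progressive Voicing Assimilation: [fofdugib] → [foftugib]
  2 Final Devoicing: [foftugib] → [foftugip]
/pasowute/:
  1 Progressive Voicing Assimilation: no change — [pasowute]
  2 Final Devoicing: no change — [pasowute]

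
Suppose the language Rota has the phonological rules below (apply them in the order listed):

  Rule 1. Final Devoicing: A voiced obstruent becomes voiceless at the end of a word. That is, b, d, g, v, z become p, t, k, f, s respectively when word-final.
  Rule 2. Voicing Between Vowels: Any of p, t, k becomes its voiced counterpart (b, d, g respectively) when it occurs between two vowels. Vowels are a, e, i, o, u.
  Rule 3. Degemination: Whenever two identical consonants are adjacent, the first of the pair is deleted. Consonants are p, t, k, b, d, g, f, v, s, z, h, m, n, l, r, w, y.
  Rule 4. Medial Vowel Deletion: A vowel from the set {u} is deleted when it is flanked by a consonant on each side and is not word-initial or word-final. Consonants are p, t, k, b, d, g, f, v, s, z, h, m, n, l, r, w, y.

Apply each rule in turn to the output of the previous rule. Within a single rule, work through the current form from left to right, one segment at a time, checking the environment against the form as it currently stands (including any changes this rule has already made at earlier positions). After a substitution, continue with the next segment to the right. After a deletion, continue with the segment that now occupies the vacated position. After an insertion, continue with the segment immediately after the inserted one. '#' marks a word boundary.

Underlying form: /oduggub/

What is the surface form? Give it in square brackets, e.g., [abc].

Rule 1 Final Devoicing: [oduggub] → [oduggup]
Rule 2 Voicing Between Vowels: no change — [oduggup]
Rule 3 Degemination: [oduggup] → [odugup]
Rule 4 Medial Vowel Deletion: [odugup] → [odgp]

[odgp]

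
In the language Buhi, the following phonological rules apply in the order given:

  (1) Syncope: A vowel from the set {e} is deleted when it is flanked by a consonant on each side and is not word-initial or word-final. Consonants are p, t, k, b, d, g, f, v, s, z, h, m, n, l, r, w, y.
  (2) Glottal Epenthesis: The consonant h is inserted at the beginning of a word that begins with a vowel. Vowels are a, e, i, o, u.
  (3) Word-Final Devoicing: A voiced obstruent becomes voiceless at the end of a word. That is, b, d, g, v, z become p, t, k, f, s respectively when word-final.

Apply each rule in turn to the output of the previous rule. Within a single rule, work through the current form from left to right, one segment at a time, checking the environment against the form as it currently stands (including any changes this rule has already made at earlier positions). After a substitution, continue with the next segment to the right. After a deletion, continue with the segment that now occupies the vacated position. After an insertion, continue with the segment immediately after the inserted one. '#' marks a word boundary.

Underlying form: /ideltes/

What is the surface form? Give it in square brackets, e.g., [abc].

(1) Syncope: [ideltes] → [idlts]
(2) Glottal Epenthesis: [idlts] → [hidlts]
(3) Word-Final Devoicing: no change — [hidlts]

[hidlts]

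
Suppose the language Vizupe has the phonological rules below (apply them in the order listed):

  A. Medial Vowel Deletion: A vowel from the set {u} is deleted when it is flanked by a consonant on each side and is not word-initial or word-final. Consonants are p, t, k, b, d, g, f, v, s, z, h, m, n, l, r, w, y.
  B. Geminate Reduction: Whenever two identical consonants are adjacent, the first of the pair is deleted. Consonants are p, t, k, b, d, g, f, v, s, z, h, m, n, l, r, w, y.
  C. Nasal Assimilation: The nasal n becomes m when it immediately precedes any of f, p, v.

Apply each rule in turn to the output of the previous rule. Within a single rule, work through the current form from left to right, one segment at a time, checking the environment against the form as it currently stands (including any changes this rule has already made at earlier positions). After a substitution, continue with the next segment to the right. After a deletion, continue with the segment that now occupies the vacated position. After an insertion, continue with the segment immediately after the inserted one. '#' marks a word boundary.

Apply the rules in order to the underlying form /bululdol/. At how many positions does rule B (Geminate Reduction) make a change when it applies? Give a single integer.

A Medial Vowel Deletion: [bululdol] → [blldol]
B Geminate Reduction: [blldol] → [bldol]
C Nasal Assimilation: no change — [bldol]
Rule B changed 1 position(s).

1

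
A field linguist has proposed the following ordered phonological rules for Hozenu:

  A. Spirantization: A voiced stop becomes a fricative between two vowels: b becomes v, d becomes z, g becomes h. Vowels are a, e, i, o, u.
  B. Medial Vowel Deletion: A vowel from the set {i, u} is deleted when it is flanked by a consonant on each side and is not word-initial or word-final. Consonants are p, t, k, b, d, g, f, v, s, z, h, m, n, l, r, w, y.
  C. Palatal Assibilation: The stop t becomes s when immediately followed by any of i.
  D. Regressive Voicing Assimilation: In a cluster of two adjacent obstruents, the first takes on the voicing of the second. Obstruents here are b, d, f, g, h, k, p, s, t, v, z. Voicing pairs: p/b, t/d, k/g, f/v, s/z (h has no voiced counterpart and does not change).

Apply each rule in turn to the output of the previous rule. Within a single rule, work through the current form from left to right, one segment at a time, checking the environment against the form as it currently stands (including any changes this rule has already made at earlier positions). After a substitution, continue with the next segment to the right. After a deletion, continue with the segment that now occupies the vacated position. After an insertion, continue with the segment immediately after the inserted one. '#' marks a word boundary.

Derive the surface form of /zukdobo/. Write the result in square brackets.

A Spirantization: [zukdobo] → [zukdovo]
B Medial Vowel Deletion: [zukdovo] → [zkdovo]
C Palatal Assibilation: no change — [zkdovo]
D Regressive Voicing Assimilation: [zkdovo] → [sgdovo]

[sgdovo]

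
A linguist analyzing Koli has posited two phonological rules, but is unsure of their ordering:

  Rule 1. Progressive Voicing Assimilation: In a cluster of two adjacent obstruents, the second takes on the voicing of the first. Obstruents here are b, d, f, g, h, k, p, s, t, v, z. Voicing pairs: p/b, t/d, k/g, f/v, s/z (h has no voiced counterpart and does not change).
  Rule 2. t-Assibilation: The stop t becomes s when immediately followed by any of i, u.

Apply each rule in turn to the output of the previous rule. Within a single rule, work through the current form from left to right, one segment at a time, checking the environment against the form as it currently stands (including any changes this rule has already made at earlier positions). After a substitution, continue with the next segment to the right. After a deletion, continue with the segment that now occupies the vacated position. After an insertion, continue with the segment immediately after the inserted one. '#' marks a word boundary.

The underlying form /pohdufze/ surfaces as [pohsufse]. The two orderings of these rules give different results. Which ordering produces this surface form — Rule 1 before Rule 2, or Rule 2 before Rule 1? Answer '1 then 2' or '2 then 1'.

1 then 2

Order 1 then 2:
  1 Progressive Voicing Assimilation: [pohdufze] → [pohtufse]
  2 t-Assibilation: [pohtufse] → [pohsufse]
  result: [pohsufse]
Order 2 then 1:
  2 t-Assibilation: no change — [pohdufze]
  1 Progressive Voicing Assimilation: [pohdufze] → [pohtufse]
  result: [pohtufse]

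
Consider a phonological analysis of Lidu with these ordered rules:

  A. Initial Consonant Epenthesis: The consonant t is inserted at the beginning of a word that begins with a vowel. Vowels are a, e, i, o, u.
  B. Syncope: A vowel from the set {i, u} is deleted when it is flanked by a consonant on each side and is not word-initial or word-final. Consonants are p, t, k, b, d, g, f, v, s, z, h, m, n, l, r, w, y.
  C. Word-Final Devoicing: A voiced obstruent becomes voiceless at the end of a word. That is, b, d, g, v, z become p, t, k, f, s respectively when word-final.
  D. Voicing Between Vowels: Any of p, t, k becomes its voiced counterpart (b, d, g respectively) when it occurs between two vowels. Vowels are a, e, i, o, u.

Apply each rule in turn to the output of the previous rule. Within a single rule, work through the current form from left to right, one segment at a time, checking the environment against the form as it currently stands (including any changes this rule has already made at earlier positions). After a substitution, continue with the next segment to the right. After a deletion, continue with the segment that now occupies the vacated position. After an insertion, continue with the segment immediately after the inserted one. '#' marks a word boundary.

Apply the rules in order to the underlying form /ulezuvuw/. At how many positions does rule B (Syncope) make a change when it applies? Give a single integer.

3

A Initial Consonant Epenthesis: [ulezuvuw] → [tulezuvuw]
B Syncope: [tulezuvuw] → [tlezvw]
C Word-Final Devoicing: no change — [tlezvw]
D Voicing Between Vowels: no change — [tlezvw]
Rule B changed 3 position(s).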